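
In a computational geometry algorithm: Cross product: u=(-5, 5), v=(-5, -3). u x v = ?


u x v = u_x*v_y - u_y*v_x = (-5)*(-3) - 5*(-5)
= 15 - (-25) = 40

40


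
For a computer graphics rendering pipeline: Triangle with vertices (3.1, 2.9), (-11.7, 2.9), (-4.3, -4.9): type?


Side lengths squared: AB^2=219.04, BC^2=115.6, CA^2=115.6
Sorted: [115.6, 115.6, 219.04]
By sides: Isosceles, By angles: Acute

Isosceles, Acute


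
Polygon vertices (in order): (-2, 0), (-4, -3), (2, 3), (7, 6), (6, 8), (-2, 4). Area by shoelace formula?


Shoelace sum: ((-2)*(-3) - (-4)*0) + ((-4)*3 - 2*(-3)) + (2*6 - 7*3) + (7*8 - 6*6) + (6*4 - (-2)*8) + ((-2)*0 - (-2)*4)
= 59
Area = |59|/2 = 29.5

29.5


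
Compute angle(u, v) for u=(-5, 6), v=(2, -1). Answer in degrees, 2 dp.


u.v = -16, |u| = sqrt(61) = 7.8102, |v| = sqrt(5) = 2.2361
cos(theta) = u.v/(|u||v|) = -16/sqrt(305) = -0.916157
theta = acos(-0.916157) = 156.37 degrees

156.37 degrees


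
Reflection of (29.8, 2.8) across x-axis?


Reflection over x-axis: (x,y) -> (x,-y)
(29.8, 2.8) -> (29.8, -2.8)

(29.8, -2.8)


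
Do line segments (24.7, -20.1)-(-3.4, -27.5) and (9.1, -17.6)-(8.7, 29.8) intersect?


Cross products: d1=-738.44, d2=596.46, d3=-185.69, d4=-1520.59
d1*d2 < 0 and d3*d4 < 0? no

No, they don't intersect


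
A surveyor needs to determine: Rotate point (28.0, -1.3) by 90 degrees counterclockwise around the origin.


90° CCW: (x,y) -> (-y, x)
(28,-1.3) -> (1.3, 28)

(1.3, 28)


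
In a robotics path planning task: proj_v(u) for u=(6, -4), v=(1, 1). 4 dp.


u.v = 2, |v| = sqrt(2) = 1.4142
Scalar projection = u.v / |v| = 2 / sqrt(2) = 1.4142

1.4142


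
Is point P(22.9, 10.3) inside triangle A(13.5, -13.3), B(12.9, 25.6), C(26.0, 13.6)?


Cross products: AB x AP = -379.82, BC x BP = -80.43, CA x CP = -42.14
All same sign? yes

Yes, inside


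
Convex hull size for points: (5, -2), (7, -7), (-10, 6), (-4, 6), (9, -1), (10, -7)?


Convex hull vertices (CCW): (-10, 6), (7, -7), (10, -7), (9, -1), (-4, 6)
Count = 5

5


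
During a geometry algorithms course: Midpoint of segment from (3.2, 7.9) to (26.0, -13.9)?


M = ((3.2+26)/2, (7.9+(-13.9))/2)
= (14.6, -3)

(14.6, -3)


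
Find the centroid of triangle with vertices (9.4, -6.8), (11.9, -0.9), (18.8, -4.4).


Centroid = ((x_A+x_B+x_C)/3, (y_A+y_B+y_C)/3)
= ((9.4+11.9+18.8)/3, ((-6.8)+(-0.9)+(-4.4))/3)
= (13.3667, -4.0333)

(13.3667, -4.0333)


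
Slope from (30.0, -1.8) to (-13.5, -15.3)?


slope = (y2-y1)/(x2-x1) = ((-15.3)-(-1.8))/((-13.5)-30) = (-13.5)/(-43.5) = 0.3103

0.3103


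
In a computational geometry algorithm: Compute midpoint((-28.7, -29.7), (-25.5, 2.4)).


M = (((-28.7)+(-25.5))/2, ((-29.7)+2.4)/2)
= (-27.1, -13.65)

(-27.1, -13.65)


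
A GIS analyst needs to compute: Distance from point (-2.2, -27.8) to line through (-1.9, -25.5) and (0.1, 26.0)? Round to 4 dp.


|cross product| = 10.85
|line direction| = sqrt(2656.25) = 51.5388
Distance = 10.85/sqrt(2656.25) = 0.2105

0.2105


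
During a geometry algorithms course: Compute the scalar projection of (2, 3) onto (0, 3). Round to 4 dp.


u.v = 9, |v| = sqrt(9) = 3
Scalar projection = u.v / |v| = 9 / sqrt(9) = 3

3


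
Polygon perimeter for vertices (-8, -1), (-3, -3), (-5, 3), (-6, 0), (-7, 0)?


Sides: (-8, -1)->(-3, -3): sqrt(29) = 5.385165, (-3, -3)->(-5, 3): sqrt(40) = 6.324555, (-5, 3)->(-6, 0): sqrt(10) = 3.162278, (-6, 0)->(-7, 0): sqrt(1) = 1, (-7, 0)->(-8, -1): sqrt(2) = 1.414214
Sum = 17.286212
Perimeter = 17.2862

17.2862


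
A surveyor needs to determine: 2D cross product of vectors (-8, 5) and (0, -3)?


u x v = u_x*v_y - u_y*v_x = (-8)*(-3) - 5*0
= 24 - 0 = 24

24


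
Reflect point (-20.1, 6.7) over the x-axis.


Reflection over x-axis: (x,y) -> (x,-y)
(-20.1, 6.7) -> (-20.1, -6.7)

(-20.1, -6.7)


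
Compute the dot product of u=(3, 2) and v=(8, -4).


u . v = u_x*v_x + u_y*v_y = 3*8 + 2*(-4)
= 24 + (-8) = 16

16


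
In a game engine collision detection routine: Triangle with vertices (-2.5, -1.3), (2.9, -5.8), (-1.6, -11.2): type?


Side lengths squared: AB^2=49.41, BC^2=49.41, CA^2=98.82
Sorted: [49.41, 49.41, 98.82]
By sides: Isosceles, By angles: Right

Isosceles, Right


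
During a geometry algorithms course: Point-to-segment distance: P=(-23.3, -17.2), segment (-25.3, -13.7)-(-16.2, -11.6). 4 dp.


Project P onto AB: t = 0.1244 (clamped to [0,1])
Closest point on segment: (-24.168, -13.4388)
Distance: 3.8601

3.8601


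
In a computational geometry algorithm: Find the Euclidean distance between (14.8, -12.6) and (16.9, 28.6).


dx=2.1, dy=41.2
d^2 = 2.1^2 + 41.2^2 = 1701.85
d = sqrt(1701.85) = 41.2535

41.2535


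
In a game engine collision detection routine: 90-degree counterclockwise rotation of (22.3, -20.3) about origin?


90° CCW: (x,y) -> (-y, x)
(22.3,-20.3) -> (20.3, 22.3)

(20.3, 22.3)


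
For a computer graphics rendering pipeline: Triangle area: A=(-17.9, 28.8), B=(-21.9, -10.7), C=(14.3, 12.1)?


Area = |x_A(y_B-y_C) + x_B(y_C-y_A) + x_C(y_A-y_B)|/2
= |408.12 + 365.73 + 564.85|/2
= 1338.7/2 = 669.35

669.35


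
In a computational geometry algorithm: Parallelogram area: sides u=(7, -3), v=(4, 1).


|u x v| = |7*1 - (-3)*4|
= |7 - (-12)| = 19

19


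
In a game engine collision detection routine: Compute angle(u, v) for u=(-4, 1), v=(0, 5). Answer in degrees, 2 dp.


u.v = 5, |u| = sqrt(17) = 4.1231, |v| = sqrt(25) = 5
cos(theta) = u.v/(|u||v|) = 5/sqrt(425) = 0.242536
theta = acos(0.242536) = 75.96 degrees

75.96 degrees


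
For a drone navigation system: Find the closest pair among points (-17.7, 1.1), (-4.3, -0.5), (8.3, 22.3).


d(P0,P1) = 13.4952, d(P0,P2) = 33.5476, d(P1,P2) = 26.05
Closest: P0 and P1

Closest pair: (-17.7, 1.1) and (-4.3, -0.5), distance = 13.4952


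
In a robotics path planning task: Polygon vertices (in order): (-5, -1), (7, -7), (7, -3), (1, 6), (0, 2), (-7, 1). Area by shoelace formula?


Shoelace sum: ((-5)*(-7) - 7*(-1)) + (7*(-3) - 7*(-7)) + (7*6 - 1*(-3)) + (1*2 - 0*6) + (0*1 - (-7)*2) + ((-7)*(-1) - (-5)*1)
= 143
Area = |143|/2 = 71.5

71.5


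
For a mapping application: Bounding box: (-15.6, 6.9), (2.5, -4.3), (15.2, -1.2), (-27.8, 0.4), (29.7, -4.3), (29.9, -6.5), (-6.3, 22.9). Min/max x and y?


x range: [-27.8, 29.9]
y range: [-6.5, 22.9]
Bounding box: (-27.8,-6.5) to (29.9,22.9)

(-27.8,-6.5) to (29.9,22.9)


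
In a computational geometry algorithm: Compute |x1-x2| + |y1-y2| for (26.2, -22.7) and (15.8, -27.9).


|26.2-15.8| + |(-22.7)-(-27.9)| = 10.4 + 5.2 = 15.6

15.6


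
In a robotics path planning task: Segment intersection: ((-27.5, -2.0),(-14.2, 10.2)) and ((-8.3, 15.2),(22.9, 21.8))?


Cross products: d1=-409.92, d2=-117.06, d3=-5.48, d4=-298.34
d1*d2 < 0 and d3*d4 < 0? no

No, they don't intersect


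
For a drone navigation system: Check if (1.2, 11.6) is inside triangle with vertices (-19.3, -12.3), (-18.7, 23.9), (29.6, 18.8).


Cross products: AB x AP = -727.76, BC x BP = -492.6, CA x CP = -531.16
All same sign? yes

Yes, inside


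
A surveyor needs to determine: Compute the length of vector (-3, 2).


|u| = sqrt((-3)^2 + 2^2) = sqrt(13) = 3.6056

3.6056


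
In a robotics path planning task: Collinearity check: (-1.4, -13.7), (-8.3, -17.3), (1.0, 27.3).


Cross product: ((-8.3)-(-1.4))*(27.3-(-13.7)) - ((-17.3)-(-13.7))*(1-(-1.4))
= -274.26

No, not collinear


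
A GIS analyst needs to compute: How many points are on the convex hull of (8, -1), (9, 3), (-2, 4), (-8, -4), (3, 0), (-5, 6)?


Convex hull vertices (CCW): (-8, -4), (8, -1), (9, 3), (-5, 6)
Count = 4

4


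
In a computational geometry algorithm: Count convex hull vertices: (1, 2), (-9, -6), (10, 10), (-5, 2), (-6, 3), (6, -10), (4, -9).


Convex hull vertices (CCW): (-9, -6), (6, -10), (10, 10), (-6, 3)
Count = 4

4


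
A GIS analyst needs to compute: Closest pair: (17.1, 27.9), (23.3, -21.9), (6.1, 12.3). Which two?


d(P0,P1) = 50.1845, d(P0,P2) = 19.0882, d(P1,P2) = 38.2816
Closest: P0 and P2

Closest pair: (17.1, 27.9) and (6.1, 12.3), distance = 19.0882


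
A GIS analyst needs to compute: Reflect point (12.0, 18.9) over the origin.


Reflection over origin: (x,y) -> (-x,-y)
(12, 18.9) -> (-12, -18.9)

(-12, -18.9)


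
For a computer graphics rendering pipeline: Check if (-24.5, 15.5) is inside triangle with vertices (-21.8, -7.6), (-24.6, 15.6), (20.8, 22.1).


Cross products: AB x AP = -2.04, BC x BP = -5.19, CA x CP = -1064.25
All same sign? yes

Yes, inside


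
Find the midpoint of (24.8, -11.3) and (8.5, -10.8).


M = ((24.8+8.5)/2, ((-11.3)+(-10.8))/2)
= (16.65, -11.05)

(16.65, -11.05)


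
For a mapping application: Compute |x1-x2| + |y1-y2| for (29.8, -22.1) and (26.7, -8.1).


|29.8-26.7| + |(-22.1)-(-8.1)| = 3.1 + 14 = 17.1

17.1


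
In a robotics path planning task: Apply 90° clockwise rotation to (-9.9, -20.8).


90° CW: (x,y) -> (y, -x)
(-9.9,-20.8) -> (-20.8, 9.9)

(-20.8, 9.9)


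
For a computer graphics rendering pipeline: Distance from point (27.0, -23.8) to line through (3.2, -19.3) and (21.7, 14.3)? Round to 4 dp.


|cross product| = 882.93
|line direction| = sqrt(1471.21) = 38.3564
Distance = 882.93/sqrt(1471.21) = 23.0191

23.0191


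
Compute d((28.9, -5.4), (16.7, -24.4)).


dx=-12.2, dy=-19
d^2 = (-12.2)^2 + (-19)^2 = 509.84
d = sqrt(509.84) = 22.5796

22.5796


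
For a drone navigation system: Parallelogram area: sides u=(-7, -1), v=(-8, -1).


|u x v| = |(-7)*(-1) - (-1)*(-8)|
= |7 - 8| = 1

1


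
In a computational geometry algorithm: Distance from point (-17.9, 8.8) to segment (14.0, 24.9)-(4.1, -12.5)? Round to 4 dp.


Project P onto AB: t = 0.6133 (clamped to [0,1])
Closest point on segment: (7.9285, 1.9631)
Distance: 26.718

26.718


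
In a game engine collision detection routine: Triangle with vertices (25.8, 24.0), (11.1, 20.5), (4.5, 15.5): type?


Side lengths squared: AB^2=228.34, BC^2=68.56, CA^2=525.94
Sorted: [68.56, 228.34, 525.94]
By sides: Scalene, By angles: Obtuse

Scalene, Obtuse


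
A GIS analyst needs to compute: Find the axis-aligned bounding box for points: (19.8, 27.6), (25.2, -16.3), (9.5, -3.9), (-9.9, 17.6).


x range: [-9.9, 25.2]
y range: [-16.3, 27.6]
Bounding box: (-9.9,-16.3) to (25.2,27.6)

(-9.9,-16.3) to (25.2,27.6)


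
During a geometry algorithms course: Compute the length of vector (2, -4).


|u| = sqrt(2^2 + (-4)^2) = sqrt(20) = 4.4721

4.4721


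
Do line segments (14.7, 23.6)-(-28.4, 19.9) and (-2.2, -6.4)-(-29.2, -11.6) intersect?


Cross products: d1=-722.12, d2=-846.34, d3=1230.47, d4=1354.69
d1*d2 < 0 and d3*d4 < 0? no

No, they don't intersect


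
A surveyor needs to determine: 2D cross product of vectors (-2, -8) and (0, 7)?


u x v = u_x*v_y - u_y*v_x = (-2)*7 - (-8)*0
= (-14) - 0 = -14

-14


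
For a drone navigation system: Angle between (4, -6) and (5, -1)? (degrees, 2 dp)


u.v = 26, |u| = sqrt(52) = 7.2111, |v| = sqrt(26) = 5.099
cos(theta) = u.v/(|u||v|) = 26/sqrt(1352) = 0.707107
theta = acos(0.707107) = 45 degrees

45 degrees


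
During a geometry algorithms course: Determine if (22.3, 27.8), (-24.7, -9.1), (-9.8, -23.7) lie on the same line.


Cross product: ((-24.7)-22.3)*((-23.7)-27.8) - ((-9.1)-27.8)*((-9.8)-22.3)
= 1236.01

No, not collinear


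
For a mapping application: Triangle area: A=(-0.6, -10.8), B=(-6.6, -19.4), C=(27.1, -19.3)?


Area = |x_A(y_B-y_C) + x_B(y_C-y_A) + x_C(y_A-y_B)|/2
= |0.06 + 56.1 + 233.06|/2
= 289.22/2 = 144.61

144.61


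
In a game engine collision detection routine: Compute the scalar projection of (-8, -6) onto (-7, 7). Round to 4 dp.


u.v = 14, |v| = sqrt(98) = 9.8995
Scalar projection = u.v / |v| = 14 / sqrt(98) = 1.4142

1.4142


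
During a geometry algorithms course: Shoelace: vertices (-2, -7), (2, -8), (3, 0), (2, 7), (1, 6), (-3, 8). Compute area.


Shoelace sum: ((-2)*(-8) - 2*(-7)) + (2*0 - 3*(-8)) + (3*7 - 2*0) + (2*6 - 1*7) + (1*8 - (-3)*6) + ((-3)*(-7) - (-2)*8)
= 143
Area = |143|/2 = 71.5

71.5


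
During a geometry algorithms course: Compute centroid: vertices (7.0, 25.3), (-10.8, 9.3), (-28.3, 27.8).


Centroid = ((x_A+x_B+x_C)/3, (y_A+y_B+y_C)/3)
= ((7+(-10.8)+(-28.3))/3, (25.3+9.3+27.8)/3)
= (-10.7, 20.8)

(-10.7, 20.8)


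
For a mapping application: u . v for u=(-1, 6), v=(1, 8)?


u . v = u_x*v_x + u_y*v_y = (-1)*1 + 6*8
= (-1) + 48 = 47

47


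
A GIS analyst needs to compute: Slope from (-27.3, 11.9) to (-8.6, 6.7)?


slope = (y2-y1)/(x2-x1) = (6.7-11.9)/((-8.6)-(-27.3)) = (-5.2)/18.7 = -0.2781

-0.2781


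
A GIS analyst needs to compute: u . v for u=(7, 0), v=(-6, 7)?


u . v = u_x*v_x + u_y*v_y = 7*(-6) + 0*7
= (-42) + 0 = -42

-42


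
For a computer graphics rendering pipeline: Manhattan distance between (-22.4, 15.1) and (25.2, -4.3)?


|(-22.4)-25.2| + |15.1-(-4.3)| = 47.6 + 19.4 = 67

67


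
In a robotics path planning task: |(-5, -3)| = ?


|u| = sqrt((-5)^2 + (-3)^2) = sqrt(34) = 5.831

5.831


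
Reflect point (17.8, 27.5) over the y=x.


Reflection over y=x: (x,y) -> (y,x)
(17.8, 27.5) -> (27.5, 17.8)

(27.5, 17.8)


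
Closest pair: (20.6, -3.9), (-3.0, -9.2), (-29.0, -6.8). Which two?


d(P0,P1) = 24.1878, d(P0,P2) = 49.6847, d(P1,P2) = 26.1105
Closest: P0 and P1

Closest pair: (20.6, -3.9) and (-3.0, -9.2), distance = 24.1878


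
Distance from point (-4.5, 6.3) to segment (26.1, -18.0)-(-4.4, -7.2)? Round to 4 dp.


Project P onto AB: t = 1 (clamped to [0,1])
Closest point on segment: (-4.4, -7.2)
Distance: 13.5004

13.5004


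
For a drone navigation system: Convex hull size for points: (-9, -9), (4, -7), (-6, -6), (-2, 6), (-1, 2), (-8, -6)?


Convex hull vertices (CCW): (-9, -9), (4, -7), (-2, 6), (-8, -6)
Count = 4

4


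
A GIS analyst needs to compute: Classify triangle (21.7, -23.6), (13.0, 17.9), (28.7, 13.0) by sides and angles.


Side lengths squared: AB^2=1797.94, BC^2=270.5, CA^2=1388.56
Sorted: [270.5, 1388.56, 1797.94]
By sides: Scalene, By angles: Obtuse

Scalene, Obtuse


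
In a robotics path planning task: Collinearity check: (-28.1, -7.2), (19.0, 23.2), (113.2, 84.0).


Cross product: (19-(-28.1))*(84-(-7.2)) - (23.2-(-7.2))*(113.2-(-28.1))
= 0

Yes, collinear


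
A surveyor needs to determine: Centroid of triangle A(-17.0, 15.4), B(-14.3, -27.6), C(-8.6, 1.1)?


Centroid = ((x_A+x_B+x_C)/3, (y_A+y_B+y_C)/3)
= (((-17)+(-14.3)+(-8.6))/3, (15.4+(-27.6)+1.1)/3)
= (-13.3, -3.7)

(-13.3, -3.7)


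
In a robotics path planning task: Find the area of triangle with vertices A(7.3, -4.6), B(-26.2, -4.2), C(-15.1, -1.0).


Area = |x_A(y_B-y_C) + x_B(y_C-y_A) + x_C(y_A-y_B)|/2
= |(-23.36) + (-94.32) + 6.04|/2
= 111.64/2 = 55.82

55.82


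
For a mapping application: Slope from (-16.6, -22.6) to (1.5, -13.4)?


slope = (y2-y1)/(x2-x1) = ((-13.4)-(-22.6))/(1.5-(-16.6)) = 9.2/18.1 = 0.5083

0.5083


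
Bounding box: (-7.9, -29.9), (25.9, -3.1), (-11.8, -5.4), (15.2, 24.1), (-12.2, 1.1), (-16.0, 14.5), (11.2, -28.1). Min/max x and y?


x range: [-16, 25.9]
y range: [-29.9, 24.1]
Bounding box: (-16,-29.9) to (25.9,24.1)

(-16,-29.9) to (25.9,24.1)


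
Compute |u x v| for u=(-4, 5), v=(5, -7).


|u x v| = |(-4)*(-7) - 5*5|
= |28 - 25| = 3

3


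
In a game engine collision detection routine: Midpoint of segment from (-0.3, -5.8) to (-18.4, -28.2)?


M = (((-0.3)+(-18.4))/2, ((-5.8)+(-28.2))/2)
= (-9.35, -17)

(-9.35, -17)


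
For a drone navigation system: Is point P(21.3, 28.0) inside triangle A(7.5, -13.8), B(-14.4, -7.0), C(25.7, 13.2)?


Cross products: AB x AP = -1009.26, BC x BP = 682.36, CA x CP = -388.16
All same sign? no

No, outside


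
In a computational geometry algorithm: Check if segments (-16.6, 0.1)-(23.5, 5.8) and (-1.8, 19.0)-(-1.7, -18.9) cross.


Cross products: d1=-562.81, d2=957.55, d3=673.53, d4=-846.83
d1*d2 < 0 and d3*d4 < 0? yes

Yes, they intersect


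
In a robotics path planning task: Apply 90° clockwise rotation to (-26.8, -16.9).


90° CW: (x,y) -> (y, -x)
(-26.8,-16.9) -> (-16.9, 26.8)

(-16.9, 26.8)


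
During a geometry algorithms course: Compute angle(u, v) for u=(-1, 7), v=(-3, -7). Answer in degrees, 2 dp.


u.v = -46, |u| = sqrt(50) = 7.0711, |v| = sqrt(58) = 7.6158
cos(theta) = u.v/(|u||v|) = -46/sqrt(2900) = -0.854199
theta = acos(-0.854199) = 148.67 degrees

148.67 degrees


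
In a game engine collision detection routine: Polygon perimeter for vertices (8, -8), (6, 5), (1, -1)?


Sides: (8, -8)->(6, 5): sqrt(173) = 13.152946, (6, 5)->(1, -1): sqrt(61) = 7.81025, (1, -1)->(8, -8): sqrt(98) = 9.899495
Sum = 30.862691
Perimeter = 30.8627

30.8627


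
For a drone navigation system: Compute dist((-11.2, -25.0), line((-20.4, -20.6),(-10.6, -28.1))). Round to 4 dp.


|cross product| = 25.88
|line direction| = sqrt(152.29) = 12.3406
Distance = 25.88/sqrt(152.29) = 2.0971

2.0971


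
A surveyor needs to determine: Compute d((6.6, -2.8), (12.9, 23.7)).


dx=6.3, dy=26.5
d^2 = 6.3^2 + 26.5^2 = 741.94
d = sqrt(741.94) = 27.2386

27.2386


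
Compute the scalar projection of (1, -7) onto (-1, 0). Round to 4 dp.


u.v = -1, |v| = sqrt(1) = 1
Scalar projection = u.v / |v| = -1 / sqrt(1) = -1

-1


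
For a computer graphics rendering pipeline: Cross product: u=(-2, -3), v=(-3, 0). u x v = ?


u x v = u_x*v_y - u_y*v_x = (-2)*0 - (-3)*(-3)
= 0 - 9 = -9

-9


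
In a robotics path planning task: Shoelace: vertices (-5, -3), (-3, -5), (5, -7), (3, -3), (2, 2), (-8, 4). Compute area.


Shoelace sum: ((-5)*(-5) - (-3)*(-3)) + ((-3)*(-7) - 5*(-5)) + (5*(-3) - 3*(-7)) + (3*2 - 2*(-3)) + (2*4 - (-8)*2) + ((-8)*(-3) - (-5)*4)
= 148
Area = |148|/2 = 74

74


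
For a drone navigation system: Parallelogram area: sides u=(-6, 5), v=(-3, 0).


|u x v| = |(-6)*0 - 5*(-3)|
= |0 - (-15)| = 15

15


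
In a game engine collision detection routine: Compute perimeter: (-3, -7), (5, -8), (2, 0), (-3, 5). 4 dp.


Sides: (-3, -7)->(5, -8): sqrt(65) = 8.062258, (5, -8)->(2, 0): sqrt(73) = 8.544004, (2, 0)->(-3, 5): sqrt(50) = 7.071068, (-3, 5)->(-3, -7): sqrt(144) = 12
Sum = 35.67733
Perimeter = 35.6773

35.6773


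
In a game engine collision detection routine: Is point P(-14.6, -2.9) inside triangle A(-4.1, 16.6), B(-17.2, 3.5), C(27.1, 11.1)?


Cross products: AB x AP = 117.9, BC x BP = -303.28, CA x CP = 666.15
All same sign? no

No, outside


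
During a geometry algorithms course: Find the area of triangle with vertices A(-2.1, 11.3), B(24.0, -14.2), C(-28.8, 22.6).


Area = |x_A(y_B-y_C) + x_B(y_C-y_A) + x_C(y_A-y_B)|/2
= |77.28 + 271.2 + (-734.4)|/2
= 385.92/2 = 192.96

192.96


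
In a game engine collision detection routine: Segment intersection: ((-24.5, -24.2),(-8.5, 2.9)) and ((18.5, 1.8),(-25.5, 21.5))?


Cross products: d1=1991.1, d2=483.5, d3=-749.3, d4=758.3
d1*d2 < 0 and d3*d4 < 0? no

No, they don't intersect


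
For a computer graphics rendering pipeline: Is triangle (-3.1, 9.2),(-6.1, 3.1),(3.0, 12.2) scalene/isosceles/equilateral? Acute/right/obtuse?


Side lengths squared: AB^2=46.21, BC^2=165.62, CA^2=46.21
Sorted: [46.21, 46.21, 165.62]
By sides: Isosceles, By angles: Obtuse

Isosceles, Obtuse


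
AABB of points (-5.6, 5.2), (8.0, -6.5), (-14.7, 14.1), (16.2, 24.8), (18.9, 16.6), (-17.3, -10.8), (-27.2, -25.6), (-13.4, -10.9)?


x range: [-27.2, 18.9]
y range: [-25.6, 24.8]
Bounding box: (-27.2,-25.6) to (18.9,24.8)

(-27.2,-25.6) to (18.9,24.8)


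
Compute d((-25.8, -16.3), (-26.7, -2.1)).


dx=-0.9, dy=14.2
d^2 = (-0.9)^2 + 14.2^2 = 202.45
d = sqrt(202.45) = 14.2285

14.2285


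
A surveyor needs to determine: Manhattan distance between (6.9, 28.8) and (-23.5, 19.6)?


|6.9-(-23.5)| + |28.8-19.6| = 30.4 + 9.2 = 39.6

39.6


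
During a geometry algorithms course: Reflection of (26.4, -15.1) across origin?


Reflection over origin: (x,y) -> (-x,-y)
(26.4, -15.1) -> (-26.4, 15.1)

(-26.4, 15.1)


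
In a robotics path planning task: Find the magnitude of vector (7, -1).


|u| = sqrt(7^2 + (-1)^2) = sqrt(50) = 7.0711

7.0711


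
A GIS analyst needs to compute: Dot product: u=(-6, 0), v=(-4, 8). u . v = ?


u . v = u_x*v_x + u_y*v_y = (-6)*(-4) + 0*8
= 24 + 0 = 24

24


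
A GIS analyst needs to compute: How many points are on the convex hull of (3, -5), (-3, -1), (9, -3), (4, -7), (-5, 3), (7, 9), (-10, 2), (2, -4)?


Convex hull vertices (CCW): (-10, 2), (4, -7), (9, -3), (7, 9)
Count = 4

4


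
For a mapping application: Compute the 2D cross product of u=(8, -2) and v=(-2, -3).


u x v = u_x*v_y - u_y*v_x = 8*(-3) - (-2)*(-2)
= (-24) - 4 = -28

-28


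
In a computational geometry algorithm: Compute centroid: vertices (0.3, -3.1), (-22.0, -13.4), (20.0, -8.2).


Centroid = ((x_A+x_B+x_C)/3, (y_A+y_B+y_C)/3)
= ((0.3+(-22)+20)/3, ((-3.1)+(-13.4)+(-8.2))/3)
= (-0.5667, -8.2333)

(-0.5667, -8.2333)


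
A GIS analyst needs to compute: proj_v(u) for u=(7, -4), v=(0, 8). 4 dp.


u.v = -32, |v| = sqrt(64) = 8
Scalar projection = u.v / |v| = -32 / sqrt(64) = -4

-4


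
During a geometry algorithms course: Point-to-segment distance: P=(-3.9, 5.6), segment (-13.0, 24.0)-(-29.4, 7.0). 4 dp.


Project P onto AB: t = 0.2931 (clamped to [0,1])
Closest point on segment: (-17.8075, 19.0166)
Distance: 19.3242

19.3242


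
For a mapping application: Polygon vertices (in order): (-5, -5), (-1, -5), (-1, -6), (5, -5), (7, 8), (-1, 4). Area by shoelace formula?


Shoelace sum: ((-5)*(-5) - (-1)*(-5)) + ((-1)*(-6) - (-1)*(-5)) + ((-1)*(-5) - 5*(-6)) + (5*8 - 7*(-5)) + (7*4 - (-1)*8) + ((-1)*(-5) - (-5)*4)
= 192
Area = |192|/2 = 96

96


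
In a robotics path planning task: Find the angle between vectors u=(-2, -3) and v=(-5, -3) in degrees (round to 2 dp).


u.v = 19, |u| = sqrt(13) = 3.6056, |v| = sqrt(34) = 5.831
cos(theta) = u.v/(|u||v|) = 19/sqrt(442) = 0.903738
theta = acos(0.903738) = 25.35 degrees

25.35 degrees


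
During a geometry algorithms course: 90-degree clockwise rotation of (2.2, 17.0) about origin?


90° CW: (x,y) -> (y, -x)
(2.2,17) -> (17, -2.2)

(17, -2.2)


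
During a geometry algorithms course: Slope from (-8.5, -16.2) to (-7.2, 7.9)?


slope = (y2-y1)/(x2-x1) = (7.9-(-16.2))/((-7.2)-(-8.5)) = 24.1/1.3 = 18.5385

18.5385


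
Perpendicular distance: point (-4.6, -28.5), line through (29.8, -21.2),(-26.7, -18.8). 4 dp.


|cross product| = 495.01
|line direction| = sqrt(3198.01) = 56.551
Distance = 495.01/sqrt(3198.01) = 8.7533

8.7533


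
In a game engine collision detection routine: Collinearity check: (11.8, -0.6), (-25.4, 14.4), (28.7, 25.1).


Cross product: ((-25.4)-11.8)*(25.1-(-0.6)) - (14.4-(-0.6))*(28.7-11.8)
= -1209.54

No, not collinear


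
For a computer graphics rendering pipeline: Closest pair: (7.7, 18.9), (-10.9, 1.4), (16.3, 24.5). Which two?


d(P0,P1) = 25.5384, d(P0,P2) = 10.2626, d(P1,P2) = 35.6854
Closest: P0 and P2

Closest pair: (7.7, 18.9) and (16.3, 24.5), distance = 10.2626


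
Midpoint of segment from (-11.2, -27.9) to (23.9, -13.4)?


M = (((-11.2)+23.9)/2, ((-27.9)+(-13.4))/2)
= (6.35, -20.65)

(6.35, -20.65)


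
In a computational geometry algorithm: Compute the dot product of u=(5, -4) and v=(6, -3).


u . v = u_x*v_x + u_y*v_y = 5*6 + (-4)*(-3)
= 30 + 12 = 42

42


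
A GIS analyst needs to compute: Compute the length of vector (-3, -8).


|u| = sqrt((-3)^2 + (-8)^2) = sqrt(73) = 8.544

8.544


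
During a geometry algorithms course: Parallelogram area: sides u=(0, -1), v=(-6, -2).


|u x v| = |0*(-2) - (-1)*(-6)|
= |0 - 6| = 6

6


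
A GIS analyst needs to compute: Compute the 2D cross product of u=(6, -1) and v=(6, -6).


u x v = u_x*v_y - u_y*v_x = 6*(-6) - (-1)*6
= (-36) - (-6) = -30

-30


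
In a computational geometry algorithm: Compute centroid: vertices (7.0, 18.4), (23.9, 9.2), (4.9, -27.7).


Centroid = ((x_A+x_B+x_C)/3, (y_A+y_B+y_C)/3)
= ((7+23.9+4.9)/3, (18.4+9.2+(-27.7))/3)
= (11.9333, -0.0333)

(11.9333, -0.0333)


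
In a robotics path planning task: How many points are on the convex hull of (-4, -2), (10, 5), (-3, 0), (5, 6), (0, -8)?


Convex hull vertices (CCW): (-4, -2), (0, -8), (10, 5), (5, 6), (-3, 0)
Count = 5

5


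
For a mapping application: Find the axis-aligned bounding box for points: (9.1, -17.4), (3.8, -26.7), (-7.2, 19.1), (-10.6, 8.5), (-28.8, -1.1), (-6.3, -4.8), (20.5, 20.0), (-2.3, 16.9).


x range: [-28.8, 20.5]
y range: [-26.7, 20]
Bounding box: (-28.8,-26.7) to (20.5,20)

(-28.8,-26.7) to (20.5,20)


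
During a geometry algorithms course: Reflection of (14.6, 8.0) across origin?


Reflection over origin: (x,y) -> (-x,-y)
(14.6, 8) -> (-14.6, -8)

(-14.6, -8)


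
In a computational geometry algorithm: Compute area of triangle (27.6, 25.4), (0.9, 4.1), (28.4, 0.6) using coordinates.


Area = |x_A(y_B-y_C) + x_B(y_C-y_A) + x_C(y_A-y_B)|/2
= |96.6 + (-22.32) + 604.92|/2
= 679.2/2 = 339.6

339.6


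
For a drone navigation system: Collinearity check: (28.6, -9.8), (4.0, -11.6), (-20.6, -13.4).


Cross product: (4-28.6)*((-13.4)-(-9.8)) - ((-11.6)-(-9.8))*((-20.6)-28.6)
= 0

Yes, collinear


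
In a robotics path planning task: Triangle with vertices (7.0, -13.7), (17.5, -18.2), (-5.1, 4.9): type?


Side lengths squared: AB^2=130.5, BC^2=1044.37, CA^2=492.37
Sorted: [130.5, 492.37, 1044.37]
By sides: Scalene, By angles: Obtuse

Scalene, Obtuse


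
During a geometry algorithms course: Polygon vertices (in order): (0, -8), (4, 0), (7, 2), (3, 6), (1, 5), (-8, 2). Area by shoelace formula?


Shoelace sum: (0*0 - 4*(-8)) + (4*2 - 7*0) + (7*6 - 3*2) + (3*5 - 1*6) + (1*2 - (-8)*5) + ((-8)*(-8) - 0*2)
= 191
Area = |191|/2 = 95.5

95.5


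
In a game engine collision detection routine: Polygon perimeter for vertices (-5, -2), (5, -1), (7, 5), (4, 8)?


Sides: (-5, -2)->(5, -1): sqrt(101) = 10.049876, (5, -1)->(7, 5): sqrt(40) = 6.324555, (7, 5)->(4, 8): sqrt(18) = 4.242641, (4, 8)->(-5, -2): sqrt(181) = 13.453624
Sum = 34.070696
Perimeter = 34.0707

34.0707


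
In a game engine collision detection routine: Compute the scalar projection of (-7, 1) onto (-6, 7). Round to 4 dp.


u.v = 49, |v| = sqrt(85) = 9.2195
Scalar projection = u.v / |v| = 49 / sqrt(85) = 5.3148

5.3148


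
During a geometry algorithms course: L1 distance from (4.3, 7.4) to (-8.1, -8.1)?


|4.3-(-8.1)| + |7.4-(-8.1)| = 12.4 + 15.5 = 27.9

27.9


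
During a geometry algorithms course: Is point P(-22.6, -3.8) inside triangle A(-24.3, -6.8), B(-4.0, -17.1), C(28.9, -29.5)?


Cross products: AB x AP = 78.41, BC x BP = 206.93, CA x CP = -198.19
All same sign? no

No, outside


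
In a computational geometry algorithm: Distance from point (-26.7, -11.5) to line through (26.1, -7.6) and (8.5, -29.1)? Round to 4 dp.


|cross product| = 1066.56
|line direction| = sqrt(772.01) = 27.7851
Distance = 1066.56/sqrt(772.01) = 38.3861

38.3861


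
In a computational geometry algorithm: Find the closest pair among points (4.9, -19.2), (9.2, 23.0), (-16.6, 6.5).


d(P0,P1) = 42.4185, d(P0,P2) = 33.5073, d(P1,P2) = 30.625
Closest: P1 and P2

Closest pair: (9.2, 23.0) and (-16.6, 6.5), distance = 30.625


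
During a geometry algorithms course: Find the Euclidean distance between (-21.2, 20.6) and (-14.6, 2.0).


dx=6.6, dy=-18.6
d^2 = 6.6^2 + (-18.6)^2 = 389.52
d = sqrt(389.52) = 19.7363

19.7363


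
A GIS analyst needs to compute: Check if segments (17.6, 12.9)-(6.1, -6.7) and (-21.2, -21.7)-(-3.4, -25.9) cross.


Cross products: d1=778.84, d2=381.66, d3=-362.58, d4=34.6
d1*d2 < 0 and d3*d4 < 0? no

No, they don't intersect


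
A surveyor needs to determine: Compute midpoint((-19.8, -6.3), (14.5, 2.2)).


M = (((-19.8)+14.5)/2, ((-6.3)+2.2)/2)
= (-2.65, -2.05)

(-2.65, -2.05)


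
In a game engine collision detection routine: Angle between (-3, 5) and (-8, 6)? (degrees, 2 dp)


u.v = 54, |u| = sqrt(34) = 5.831, |v| = sqrt(100) = 10
cos(theta) = u.v/(|u||v|) = 54/sqrt(3400) = 0.926092
theta = acos(0.926092) = 22.17 degrees

22.17 degrees


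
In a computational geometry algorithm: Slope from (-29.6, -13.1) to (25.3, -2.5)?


slope = (y2-y1)/(x2-x1) = ((-2.5)-(-13.1))/(25.3-(-29.6)) = 10.6/54.9 = 0.1931

0.1931


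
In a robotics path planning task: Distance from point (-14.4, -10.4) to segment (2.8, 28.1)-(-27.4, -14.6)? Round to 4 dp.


Project P onto AB: t = 0.7909 (clamped to [0,1])
Closest point on segment: (-21.0854, -5.6717)
Distance: 8.1885

8.1885


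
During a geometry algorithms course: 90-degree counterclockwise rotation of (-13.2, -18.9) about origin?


90° CCW: (x,y) -> (-y, x)
(-13.2,-18.9) -> (18.9, -13.2)

(18.9, -13.2)


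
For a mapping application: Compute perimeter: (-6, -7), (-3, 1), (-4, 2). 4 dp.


Sides: (-6, -7)->(-3, 1): sqrt(73) = 8.544004, (-3, 1)->(-4, 2): sqrt(2) = 1.414214, (-4, 2)->(-6, -7): sqrt(85) = 9.219544
Sum = 19.177762
Perimeter = 19.1778

19.1778


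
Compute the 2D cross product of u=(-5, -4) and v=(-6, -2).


u x v = u_x*v_y - u_y*v_x = (-5)*(-2) - (-4)*(-6)
= 10 - 24 = -14

-14


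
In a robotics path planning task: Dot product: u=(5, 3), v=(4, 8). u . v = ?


u . v = u_x*v_x + u_y*v_y = 5*4 + 3*8
= 20 + 24 = 44

44


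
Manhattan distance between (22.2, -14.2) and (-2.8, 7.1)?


|22.2-(-2.8)| + |(-14.2)-7.1| = 25 + 21.3 = 46.3

46.3


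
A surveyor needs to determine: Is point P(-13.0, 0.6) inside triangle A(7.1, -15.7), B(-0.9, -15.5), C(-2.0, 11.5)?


Cross products: AB x AP = -126.38, BC x BP = 308.99, CA x CP = -398.39
All same sign? no

No, outside


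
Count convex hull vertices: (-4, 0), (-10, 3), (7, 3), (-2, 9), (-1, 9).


Convex hull vertices (CCW): (-10, 3), (-4, 0), (7, 3), (-1, 9), (-2, 9)
Count = 5

5


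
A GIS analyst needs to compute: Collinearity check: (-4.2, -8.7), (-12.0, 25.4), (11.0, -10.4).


Cross product: ((-12)-(-4.2))*((-10.4)-(-8.7)) - (25.4-(-8.7))*(11-(-4.2))
= -505.06

No, not collinear


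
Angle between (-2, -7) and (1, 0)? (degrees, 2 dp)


u.v = -2, |u| = sqrt(53) = 7.2801, |v| = sqrt(1) = 1
cos(theta) = u.v/(|u||v|) = -2/sqrt(53) = -0.274721
theta = acos(-0.274721) = 105.95 degrees

105.95 degrees


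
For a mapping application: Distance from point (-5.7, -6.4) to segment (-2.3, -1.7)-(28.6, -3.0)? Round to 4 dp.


Project P onto AB: t = 0 (clamped to [0,1])
Closest point on segment: (-2.3, -1.7)
Distance: 5.8009

5.8009


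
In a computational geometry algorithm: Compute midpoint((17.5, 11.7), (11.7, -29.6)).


M = ((17.5+11.7)/2, (11.7+(-29.6))/2)
= (14.6, -8.95)

(14.6, -8.95)


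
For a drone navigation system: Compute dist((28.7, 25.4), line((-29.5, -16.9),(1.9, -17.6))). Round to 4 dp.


|cross product| = 1368.96
|line direction| = sqrt(986.45) = 31.4078
Distance = 1368.96/sqrt(986.45) = 43.5866

43.5866


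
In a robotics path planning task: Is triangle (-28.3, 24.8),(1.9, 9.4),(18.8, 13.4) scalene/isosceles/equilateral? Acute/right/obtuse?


Side lengths squared: AB^2=1149.2, BC^2=301.61, CA^2=2348.37
Sorted: [301.61, 1149.2, 2348.37]
By sides: Scalene, By angles: Obtuse

Scalene, Obtuse


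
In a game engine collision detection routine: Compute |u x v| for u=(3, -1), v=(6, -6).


|u x v| = |3*(-6) - (-1)*6|
= |(-18) - (-6)| = 12

12


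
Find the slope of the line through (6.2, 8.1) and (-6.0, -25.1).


slope = (y2-y1)/(x2-x1) = ((-25.1)-8.1)/((-6)-6.2) = (-33.2)/(-12.2) = 2.7213

2.7213


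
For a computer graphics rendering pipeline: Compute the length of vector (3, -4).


|u| = sqrt(3^2 + (-4)^2) = sqrt(25) = 5

5


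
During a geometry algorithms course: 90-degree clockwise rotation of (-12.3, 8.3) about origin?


90° CW: (x,y) -> (y, -x)
(-12.3,8.3) -> (8.3, 12.3)

(8.3, 12.3)


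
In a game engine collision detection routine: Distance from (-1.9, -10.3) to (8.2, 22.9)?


dx=10.1, dy=33.2
d^2 = 10.1^2 + 33.2^2 = 1204.25
d = sqrt(1204.25) = 34.7023

34.7023


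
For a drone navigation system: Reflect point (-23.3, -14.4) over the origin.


Reflection over origin: (x,y) -> (-x,-y)
(-23.3, -14.4) -> (23.3, 14.4)

(23.3, 14.4)


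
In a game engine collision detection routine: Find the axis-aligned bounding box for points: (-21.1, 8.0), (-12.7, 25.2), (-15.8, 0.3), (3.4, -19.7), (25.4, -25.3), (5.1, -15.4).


x range: [-21.1, 25.4]
y range: [-25.3, 25.2]
Bounding box: (-21.1,-25.3) to (25.4,25.2)

(-21.1,-25.3) to (25.4,25.2)


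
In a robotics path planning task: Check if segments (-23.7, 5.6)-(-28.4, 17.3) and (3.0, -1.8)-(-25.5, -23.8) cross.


Cross products: d1=-798.3, d2=-1235.15, d3=-277.61, d4=159.24
d1*d2 < 0 and d3*d4 < 0? no

No, they don't intersect


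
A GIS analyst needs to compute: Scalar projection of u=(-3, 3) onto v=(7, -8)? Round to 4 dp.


u.v = -45, |v| = sqrt(113) = 10.6301
Scalar projection = u.v / |v| = -45 / sqrt(113) = -4.2332

-4.2332


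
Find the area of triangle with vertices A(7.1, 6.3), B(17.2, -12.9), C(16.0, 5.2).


Area = |x_A(y_B-y_C) + x_B(y_C-y_A) + x_C(y_A-y_B)|/2
= |(-128.51) + (-18.92) + 307.2|/2
= 159.77/2 = 79.885

79.885


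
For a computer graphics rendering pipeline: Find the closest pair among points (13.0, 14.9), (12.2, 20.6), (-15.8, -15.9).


d(P0,P1) = 5.7559, d(P0,P2) = 42.1673, d(P1,P2) = 46.0027
Closest: P0 and P1

Closest pair: (13.0, 14.9) and (12.2, 20.6), distance = 5.7559


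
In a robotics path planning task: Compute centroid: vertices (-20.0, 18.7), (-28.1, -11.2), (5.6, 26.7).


Centroid = ((x_A+x_B+x_C)/3, (y_A+y_B+y_C)/3)
= (((-20)+(-28.1)+5.6)/3, (18.7+(-11.2)+26.7)/3)
= (-14.1667, 11.4)

(-14.1667, 11.4)


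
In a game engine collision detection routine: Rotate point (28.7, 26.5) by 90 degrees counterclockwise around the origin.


90° CCW: (x,y) -> (-y, x)
(28.7,26.5) -> (-26.5, 28.7)

(-26.5, 28.7)


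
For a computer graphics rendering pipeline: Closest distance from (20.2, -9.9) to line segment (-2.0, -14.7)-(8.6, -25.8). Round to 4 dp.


Project P onto AB: t = 0.7728 (clamped to [0,1])
Closest point on segment: (6.1913, -23.2777)
Distance: 19.3702

19.3702


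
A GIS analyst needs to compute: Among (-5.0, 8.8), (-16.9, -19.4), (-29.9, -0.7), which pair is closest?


d(P0,P1) = 30.608, d(P0,P2) = 26.6507, d(P1,P2) = 22.7748
Closest: P1 and P2

Closest pair: (-16.9, -19.4) and (-29.9, -0.7), distance = 22.7748


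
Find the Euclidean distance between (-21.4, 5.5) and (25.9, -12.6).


dx=47.3, dy=-18.1
d^2 = 47.3^2 + (-18.1)^2 = 2564.9
d = sqrt(2564.9) = 50.6448

50.6448


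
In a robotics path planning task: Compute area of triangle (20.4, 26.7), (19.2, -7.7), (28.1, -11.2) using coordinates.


Area = |x_A(y_B-y_C) + x_B(y_C-y_A) + x_C(y_A-y_B)|/2
= |71.4 + (-727.68) + 966.64|/2
= 310.36/2 = 155.18

155.18


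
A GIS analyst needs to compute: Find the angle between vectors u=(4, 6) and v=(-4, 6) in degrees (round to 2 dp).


u.v = 20, |u| = sqrt(52) = 7.2111, |v| = sqrt(52) = 7.2111
cos(theta) = u.v/(|u||v|) = 20/sqrt(2704) = 0.384615
theta = acos(0.384615) = 67.38 degrees

67.38 degrees


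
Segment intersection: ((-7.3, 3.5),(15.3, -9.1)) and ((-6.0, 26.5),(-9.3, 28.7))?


Cross products: d1=78.76, d2=70.62, d3=536.18, d4=544.32
d1*d2 < 0 and d3*d4 < 0? no

No, they don't intersect


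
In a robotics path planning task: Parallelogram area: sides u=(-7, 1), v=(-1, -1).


|u x v| = |(-7)*(-1) - 1*(-1)|
= |7 - (-1)| = 8

8


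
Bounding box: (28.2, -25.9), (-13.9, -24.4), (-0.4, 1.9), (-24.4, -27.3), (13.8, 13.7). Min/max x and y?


x range: [-24.4, 28.2]
y range: [-27.3, 13.7]
Bounding box: (-24.4,-27.3) to (28.2,13.7)

(-24.4,-27.3) to (28.2,13.7)


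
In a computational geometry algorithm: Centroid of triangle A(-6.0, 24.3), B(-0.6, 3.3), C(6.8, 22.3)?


Centroid = ((x_A+x_B+x_C)/3, (y_A+y_B+y_C)/3)
= (((-6)+(-0.6)+6.8)/3, (24.3+3.3+22.3)/3)
= (0.0667, 16.6333)

(0.0667, 16.6333)


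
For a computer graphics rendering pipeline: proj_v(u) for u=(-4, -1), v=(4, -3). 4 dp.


u.v = -13, |v| = sqrt(25) = 5
Scalar projection = u.v / |v| = -13 / sqrt(25) = -2.6

-2.6


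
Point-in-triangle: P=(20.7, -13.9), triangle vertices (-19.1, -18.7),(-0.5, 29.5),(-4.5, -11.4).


Cross products: AB x AP = -1829.08, BC x BP = 1040.68, CA x CP = 220.46
All same sign? no

No, outside


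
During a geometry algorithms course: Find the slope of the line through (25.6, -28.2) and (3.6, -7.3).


slope = (y2-y1)/(x2-x1) = ((-7.3)-(-28.2))/(3.6-25.6) = 20.9/(-22) = -0.95

-0.95


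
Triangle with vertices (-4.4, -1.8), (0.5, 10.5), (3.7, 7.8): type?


Side lengths squared: AB^2=175.3, BC^2=17.53, CA^2=157.77
Sorted: [17.53, 157.77, 175.3]
By sides: Scalene, By angles: Right

Scalene, Right


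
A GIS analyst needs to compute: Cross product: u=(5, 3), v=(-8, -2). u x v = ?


u x v = u_x*v_y - u_y*v_x = 5*(-2) - 3*(-8)
= (-10) - (-24) = 14

14


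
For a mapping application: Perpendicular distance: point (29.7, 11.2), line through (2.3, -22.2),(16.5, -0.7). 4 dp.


|cross product| = 114.82
|line direction| = sqrt(663.89) = 25.7661
Distance = 114.82/sqrt(663.89) = 4.4562

4.4562


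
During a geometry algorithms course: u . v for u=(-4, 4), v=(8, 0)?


u . v = u_x*v_x + u_y*v_y = (-4)*8 + 4*0
= (-32) + 0 = -32

-32


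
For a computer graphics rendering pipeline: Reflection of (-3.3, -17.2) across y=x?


Reflection over y=x: (x,y) -> (y,x)
(-3.3, -17.2) -> (-17.2, -3.3)

(-17.2, -3.3)


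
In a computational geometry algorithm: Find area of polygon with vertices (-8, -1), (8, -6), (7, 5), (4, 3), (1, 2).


Shoelace sum: ((-8)*(-6) - 8*(-1)) + (8*5 - 7*(-6)) + (7*3 - 4*5) + (4*2 - 1*3) + (1*(-1) - (-8)*2)
= 159
Area = |159|/2 = 79.5

79.5


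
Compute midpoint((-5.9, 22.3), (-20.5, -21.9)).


M = (((-5.9)+(-20.5))/2, (22.3+(-21.9))/2)
= (-13.2, 0.2)

(-13.2, 0.2)


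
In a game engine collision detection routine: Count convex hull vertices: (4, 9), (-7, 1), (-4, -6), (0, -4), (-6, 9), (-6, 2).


Convex hull vertices (CCW): (-7, 1), (-4, -6), (0, -4), (4, 9), (-6, 9)
Count = 5

5


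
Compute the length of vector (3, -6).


|u| = sqrt(3^2 + (-6)^2) = sqrt(45) = 6.7082

6.7082


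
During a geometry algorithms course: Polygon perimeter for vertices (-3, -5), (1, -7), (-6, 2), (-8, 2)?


Sides: (-3, -5)->(1, -7): sqrt(20) = 4.472136, (1, -7)->(-6, 2): sqrt(130) = 11.401754, (-6, 2)->(-8, 2): sqrt(4) = 2, (-8, 2)->(-3, -5): sqrt(74) = 8.602325
Sum = 26.476215
Perimeter = 26.4762

26.4762


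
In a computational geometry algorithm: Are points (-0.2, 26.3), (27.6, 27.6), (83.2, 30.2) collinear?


Cross product: (27.6-(-0.2))*(30.2-26.3) - (27.6-26.3)*(83.2-(-0.2))
= 0

Yes, collinear


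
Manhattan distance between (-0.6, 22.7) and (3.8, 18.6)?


|(-0.6)-3.8| + |22.7-18.6| = 4.4 + 4.1 = 8.5

8.5


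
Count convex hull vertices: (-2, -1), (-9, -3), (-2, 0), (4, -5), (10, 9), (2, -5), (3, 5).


Convex hull vertices (CCW): (-9, -3), (2, -5), (4, -5), (10, 9), (3, 5)
Count = 5

5


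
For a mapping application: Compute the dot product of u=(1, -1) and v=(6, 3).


u . v = u_x*v_x + u_y*v_y = 1*6 + (-1)*3
= 6 + (-3) = 3

3


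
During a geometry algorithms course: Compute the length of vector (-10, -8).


|u| = sqrt((-10)^2 + (-8)^2) = sqrt(164) = 12.8062

12.8062


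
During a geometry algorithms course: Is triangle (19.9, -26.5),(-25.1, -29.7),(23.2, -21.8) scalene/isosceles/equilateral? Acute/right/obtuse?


Side lengths squared: AB^2=2035.24, BC^2=2395.3, CA^2=32.98
Sorted: [32.98, 2035.24, 2395.3]
By sides: Scalene, By angles: Obtuse

Scalene, Obtuse
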